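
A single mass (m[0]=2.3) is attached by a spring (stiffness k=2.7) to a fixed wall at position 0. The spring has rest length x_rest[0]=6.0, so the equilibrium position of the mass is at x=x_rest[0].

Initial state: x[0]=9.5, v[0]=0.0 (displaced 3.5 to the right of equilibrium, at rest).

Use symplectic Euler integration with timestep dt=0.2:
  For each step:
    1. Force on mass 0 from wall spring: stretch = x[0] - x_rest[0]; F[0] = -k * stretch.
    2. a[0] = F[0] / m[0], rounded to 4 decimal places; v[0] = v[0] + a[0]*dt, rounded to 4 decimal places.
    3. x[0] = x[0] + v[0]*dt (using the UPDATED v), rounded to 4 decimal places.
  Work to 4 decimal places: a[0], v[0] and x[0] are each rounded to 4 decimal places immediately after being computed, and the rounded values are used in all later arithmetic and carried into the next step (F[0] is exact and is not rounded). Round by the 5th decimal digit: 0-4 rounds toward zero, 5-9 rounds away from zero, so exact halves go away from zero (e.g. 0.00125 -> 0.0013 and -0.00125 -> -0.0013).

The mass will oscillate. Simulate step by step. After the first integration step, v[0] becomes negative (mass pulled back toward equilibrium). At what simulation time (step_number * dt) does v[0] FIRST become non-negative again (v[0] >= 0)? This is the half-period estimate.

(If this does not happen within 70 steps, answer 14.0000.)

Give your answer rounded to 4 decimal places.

Answer: 3.0000

Derivation:
Step 0: x=[9.5000] v=[0.0000]
Step 1: x=[9.3357] v=[-0.8217]
Step 2: x=[9.0147] v=[-1.6049]
Step 3: x=[8.5522] v=[-2.3127]
Step 4: x=[7.9698] v=[-2.9119]
Step 5: x=[7.2949] v=[-3.3744]
Step 6: x=[6.5592] v=[-3.6784]
Step 7: x=[5.7973] v=[-3.8097]
Step 8: x=[5.0449] v=[-3.7621]
Step 9: x=[4.3373] v=[-3.5379]
Step 10: x=[3.7078] v=[-3.1475]
Step 11: x=[3.1859] v=[-2.6093]
Step 12: x=[2.7962] v=[-1.9486]
Step 13: x=[2.5569] v=[-1.1964]
Step 14: x=[2.4793] v=[-0.3880]
Step 15: x=[2.5670] v=[0.4386]
First v>=0 after going negative at step 15, time=3.0000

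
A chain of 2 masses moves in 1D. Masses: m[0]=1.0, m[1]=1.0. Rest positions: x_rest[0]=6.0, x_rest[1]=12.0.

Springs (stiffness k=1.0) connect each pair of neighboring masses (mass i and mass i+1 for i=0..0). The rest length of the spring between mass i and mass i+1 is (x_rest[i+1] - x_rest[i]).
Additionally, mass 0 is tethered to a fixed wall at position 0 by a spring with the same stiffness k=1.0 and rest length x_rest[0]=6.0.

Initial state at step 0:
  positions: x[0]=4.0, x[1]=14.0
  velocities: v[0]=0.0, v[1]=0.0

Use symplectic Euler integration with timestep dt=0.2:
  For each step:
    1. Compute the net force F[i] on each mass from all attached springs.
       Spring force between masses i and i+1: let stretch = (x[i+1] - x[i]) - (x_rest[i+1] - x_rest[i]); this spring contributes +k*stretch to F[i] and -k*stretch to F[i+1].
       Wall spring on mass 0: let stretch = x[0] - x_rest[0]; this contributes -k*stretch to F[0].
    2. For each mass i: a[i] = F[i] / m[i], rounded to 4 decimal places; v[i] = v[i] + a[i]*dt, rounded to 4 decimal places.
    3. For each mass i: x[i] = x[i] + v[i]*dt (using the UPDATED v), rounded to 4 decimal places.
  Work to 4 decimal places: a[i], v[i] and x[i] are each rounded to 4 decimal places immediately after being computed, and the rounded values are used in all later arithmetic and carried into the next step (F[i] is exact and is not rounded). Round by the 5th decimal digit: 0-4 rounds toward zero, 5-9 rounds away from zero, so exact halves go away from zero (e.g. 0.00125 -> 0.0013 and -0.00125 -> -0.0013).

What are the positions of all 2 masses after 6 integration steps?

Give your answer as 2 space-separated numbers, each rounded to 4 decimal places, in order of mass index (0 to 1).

Step 0: x=[4.0000 14.0000] v=[0.0000 0.0000]
Step 1: x=[4.2400 13.8400] v=[1.2000 -0.8000]
Step 2: x=[4.6944 13.5360] v=[2.2720 -1.5200]
Step 3: x=[5.3147 13.1183] v=[3.1014 -2.0883]
Step 4: x=[6.0345 12.6285] v=[3.5992 -2.4490]
Step 5: x=[6.7767 12.1149] v=[3.7111 -2.5678]
Step 6: x=[7.4614 11.6278] v=[3.4234 -2.4354]

Answer: 7.4614 11.6278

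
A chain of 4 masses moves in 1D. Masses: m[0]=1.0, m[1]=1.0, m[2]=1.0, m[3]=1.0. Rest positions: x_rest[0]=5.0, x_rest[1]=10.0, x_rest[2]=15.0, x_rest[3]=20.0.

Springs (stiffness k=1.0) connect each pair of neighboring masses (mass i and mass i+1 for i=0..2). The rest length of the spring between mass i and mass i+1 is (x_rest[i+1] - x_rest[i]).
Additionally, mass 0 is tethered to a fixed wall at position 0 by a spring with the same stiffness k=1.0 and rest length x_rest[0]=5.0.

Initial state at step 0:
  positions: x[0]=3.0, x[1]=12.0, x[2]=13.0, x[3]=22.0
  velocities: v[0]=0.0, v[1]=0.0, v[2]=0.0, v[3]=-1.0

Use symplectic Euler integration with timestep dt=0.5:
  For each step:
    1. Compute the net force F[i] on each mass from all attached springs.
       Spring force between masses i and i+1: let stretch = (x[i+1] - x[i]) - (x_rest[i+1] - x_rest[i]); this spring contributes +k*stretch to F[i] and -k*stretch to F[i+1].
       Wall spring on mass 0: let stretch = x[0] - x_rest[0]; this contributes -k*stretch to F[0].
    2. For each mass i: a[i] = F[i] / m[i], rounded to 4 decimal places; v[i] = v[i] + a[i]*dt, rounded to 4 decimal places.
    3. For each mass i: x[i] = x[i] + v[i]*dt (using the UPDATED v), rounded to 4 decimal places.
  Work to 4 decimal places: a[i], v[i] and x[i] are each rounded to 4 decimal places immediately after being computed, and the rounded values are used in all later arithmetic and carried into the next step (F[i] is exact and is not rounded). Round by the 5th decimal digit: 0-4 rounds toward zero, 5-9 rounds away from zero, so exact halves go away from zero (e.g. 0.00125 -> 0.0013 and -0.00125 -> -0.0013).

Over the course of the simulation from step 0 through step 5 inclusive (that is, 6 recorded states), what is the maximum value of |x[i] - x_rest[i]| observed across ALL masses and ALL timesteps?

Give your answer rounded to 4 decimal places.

Answer: 2.3750

Derivation:
Step 0: x=[3.0000 12.0000 13.0000 22.0000] v=[0.0000 0.0000 0.0000 -1.0000]
Step 1: x=[4.5000 10.0000 15.0000 20.5000] v=[3.0000 -4.0000 4.0000 -3.0000]
Step 2: x=[6.2500 7.8750 17.1250 18.8750] v=[3.5000 -4.2500 4.2500 -3.2500]
Step 3: x=[6.8438 7.6563 17.3750 18.0625] v=[1.1875 -0.4375 0.5000 -1.6250]
Step 4: x=[5.9297 9.6641 15.3672 18.3282] v=[-1.8282 4.0156 -4.0156 0.5313]
Step 5: x=[4.4668 12.1641 12.6739 19.1036] v=[-2.9259 5.0000 -5.3867 1.5508]
Max displacement = 2.3750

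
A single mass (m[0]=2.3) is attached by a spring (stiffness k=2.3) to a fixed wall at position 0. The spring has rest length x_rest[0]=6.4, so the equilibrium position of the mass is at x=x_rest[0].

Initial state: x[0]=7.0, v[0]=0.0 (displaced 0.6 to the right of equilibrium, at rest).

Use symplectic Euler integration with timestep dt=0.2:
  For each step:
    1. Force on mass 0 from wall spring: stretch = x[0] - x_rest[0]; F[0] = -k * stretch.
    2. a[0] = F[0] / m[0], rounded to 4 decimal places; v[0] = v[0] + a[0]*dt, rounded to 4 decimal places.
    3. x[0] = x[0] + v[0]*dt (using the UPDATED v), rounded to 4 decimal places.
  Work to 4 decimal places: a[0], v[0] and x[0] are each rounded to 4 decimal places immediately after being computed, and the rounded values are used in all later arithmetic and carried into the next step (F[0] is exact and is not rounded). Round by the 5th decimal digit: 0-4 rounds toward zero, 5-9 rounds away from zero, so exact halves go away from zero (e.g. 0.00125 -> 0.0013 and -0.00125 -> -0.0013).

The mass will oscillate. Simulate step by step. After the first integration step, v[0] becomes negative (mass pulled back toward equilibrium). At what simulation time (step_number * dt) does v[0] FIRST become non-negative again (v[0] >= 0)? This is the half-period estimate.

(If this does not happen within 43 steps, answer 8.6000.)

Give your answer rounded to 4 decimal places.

Answer: 3.2000

Derivation:
Step 0: x=[7.0000] v=[0.0000]
Step 1: x=[6.9760] v=[-0.1200]
Step 2: x=[6.9290] v=[-0.2352]
Step 3: x=[6.8608] v=[-0.3410]
Step 4: x=[6.7742] v=[-0.4332]
Step 5: x=[6.6726] v=[-0.5080]
Step 6: x=[6.5601] v=[-0.5625]
Step 7: x=[6.4412] v=[-0.5945]
Step 8: x=[6.3207] v=[-0.6027]
Step 9: x=[6.2033] v=[-0.5868]
Step 10: x=[6.0938] v=[-0.5475]
Step 11: x=[5.9965] v=[-0.4863]
Step 12: x=[5.9154] v=[-0.4056]
Step 13: x=[5.8537] v=[-0.3087]
Step 14: x=[5.8138] v=[-0.1994]
Step 15: x=[5.7974] v=[-0.0822]
Step 16: x=[5.8051] v=[0.0383]
First v>=0 after going negative at step 16, time=3.2000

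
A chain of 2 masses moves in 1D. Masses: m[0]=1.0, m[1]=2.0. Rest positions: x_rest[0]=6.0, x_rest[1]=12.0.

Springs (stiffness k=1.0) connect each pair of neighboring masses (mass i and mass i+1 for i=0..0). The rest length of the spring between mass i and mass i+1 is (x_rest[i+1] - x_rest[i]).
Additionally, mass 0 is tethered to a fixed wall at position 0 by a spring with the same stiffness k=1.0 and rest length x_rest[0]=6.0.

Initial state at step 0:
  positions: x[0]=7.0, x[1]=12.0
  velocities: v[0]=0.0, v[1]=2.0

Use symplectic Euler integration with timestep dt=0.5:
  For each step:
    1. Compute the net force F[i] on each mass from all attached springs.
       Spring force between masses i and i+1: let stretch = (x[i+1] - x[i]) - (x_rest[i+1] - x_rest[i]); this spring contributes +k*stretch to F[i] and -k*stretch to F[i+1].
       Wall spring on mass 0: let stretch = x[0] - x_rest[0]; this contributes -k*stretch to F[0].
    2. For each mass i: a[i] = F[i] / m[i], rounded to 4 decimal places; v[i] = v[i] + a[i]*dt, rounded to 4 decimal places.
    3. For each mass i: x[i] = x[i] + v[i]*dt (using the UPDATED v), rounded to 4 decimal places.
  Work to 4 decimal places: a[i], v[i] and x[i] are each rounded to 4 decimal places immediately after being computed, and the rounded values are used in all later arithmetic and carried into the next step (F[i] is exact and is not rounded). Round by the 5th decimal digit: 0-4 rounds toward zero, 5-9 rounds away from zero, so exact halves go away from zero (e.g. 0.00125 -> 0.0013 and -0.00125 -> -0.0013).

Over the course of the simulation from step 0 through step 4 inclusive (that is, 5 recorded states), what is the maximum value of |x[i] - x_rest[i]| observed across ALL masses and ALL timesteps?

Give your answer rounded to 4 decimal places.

Step 0: x=[7.0000 12.0000] v=[0.0000 2.0000]
Step 1: x=[6.5000 13.1250] v=[-1.0000 2.2500]
Step 2: x=[6.0313 14.1719] v=[-0.9375 2.0938]
Step 3: x=[6.0899 14.9513] v=[0.1172 1.5587]
Step 4: x=[6.8414 15.3730] v=[1.5030 0.8434]
Max displacement = 3.3730

Answer: 3.3730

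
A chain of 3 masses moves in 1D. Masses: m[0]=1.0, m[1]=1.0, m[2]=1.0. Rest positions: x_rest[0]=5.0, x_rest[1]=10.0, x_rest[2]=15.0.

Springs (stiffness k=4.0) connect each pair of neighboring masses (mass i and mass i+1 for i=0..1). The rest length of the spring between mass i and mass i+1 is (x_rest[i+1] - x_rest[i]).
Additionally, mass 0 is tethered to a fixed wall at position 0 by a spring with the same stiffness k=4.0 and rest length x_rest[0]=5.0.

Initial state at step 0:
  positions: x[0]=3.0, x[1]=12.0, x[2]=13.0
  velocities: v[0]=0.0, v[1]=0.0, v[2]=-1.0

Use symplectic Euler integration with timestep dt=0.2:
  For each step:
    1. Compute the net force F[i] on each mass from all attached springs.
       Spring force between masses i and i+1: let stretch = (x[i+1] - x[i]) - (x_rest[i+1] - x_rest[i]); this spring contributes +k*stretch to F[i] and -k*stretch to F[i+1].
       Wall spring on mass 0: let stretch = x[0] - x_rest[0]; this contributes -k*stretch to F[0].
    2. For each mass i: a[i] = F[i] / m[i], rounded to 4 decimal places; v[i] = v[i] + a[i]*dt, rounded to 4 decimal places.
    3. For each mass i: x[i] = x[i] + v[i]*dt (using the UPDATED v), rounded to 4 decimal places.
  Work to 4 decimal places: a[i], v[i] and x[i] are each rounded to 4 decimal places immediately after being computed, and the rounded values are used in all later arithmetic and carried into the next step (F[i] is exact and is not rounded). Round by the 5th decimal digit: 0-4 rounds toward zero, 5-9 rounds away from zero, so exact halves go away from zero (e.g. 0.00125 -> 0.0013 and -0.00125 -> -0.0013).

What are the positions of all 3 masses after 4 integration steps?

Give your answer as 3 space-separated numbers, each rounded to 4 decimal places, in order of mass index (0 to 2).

Answer: 6.6442 6.7186 15.2642

Derivation:
Step 0: x=[3.0000 12.0000 13.0000] v=[0.0000 0.0000 -1.0000]
Step 1: x=[3.9600 10.7200 13.4400] v=[4.8000 -6.4000 2.2000]
Step 2: x=[5.3680 8.7936 14.2448] v=[7.0400 -9.6320 4.0240]
Step 3: x=[6.4652 7.1913 14.9774] v=[5.4861 -8.0115 3.6630]
Step 4: x=[6.6442 6.7186 15.2642] v=[0.8948 -2.3635 1.4341]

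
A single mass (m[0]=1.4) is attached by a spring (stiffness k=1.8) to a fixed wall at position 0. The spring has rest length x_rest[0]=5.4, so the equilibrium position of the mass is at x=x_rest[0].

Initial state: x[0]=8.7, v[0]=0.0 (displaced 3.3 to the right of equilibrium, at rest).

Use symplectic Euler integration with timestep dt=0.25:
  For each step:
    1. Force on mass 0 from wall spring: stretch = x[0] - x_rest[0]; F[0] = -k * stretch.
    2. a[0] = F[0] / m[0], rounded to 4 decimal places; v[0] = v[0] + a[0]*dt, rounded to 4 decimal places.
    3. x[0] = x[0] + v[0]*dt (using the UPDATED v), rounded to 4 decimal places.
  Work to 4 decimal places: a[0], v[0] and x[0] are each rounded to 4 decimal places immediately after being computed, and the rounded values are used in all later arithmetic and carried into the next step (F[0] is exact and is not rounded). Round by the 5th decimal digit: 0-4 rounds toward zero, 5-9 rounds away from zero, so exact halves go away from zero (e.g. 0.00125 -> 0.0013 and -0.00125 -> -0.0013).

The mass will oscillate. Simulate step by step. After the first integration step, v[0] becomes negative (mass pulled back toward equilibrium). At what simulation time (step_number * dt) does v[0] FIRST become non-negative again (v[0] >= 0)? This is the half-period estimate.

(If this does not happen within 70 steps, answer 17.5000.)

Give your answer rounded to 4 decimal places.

Step 0: x=[8.7000] v=[0.0000]
Step 1: x=[8.4348] v=[-1.0607]
Step 2: x=[7.9258] v=[-2.0362]
Step 3: x=[7.2138] v=[-2.8481]
Step 4: x=[6.3560] v=[-3.4311]
Step 5: x=[5.4214] v=[-3.7384]
Step 6: x=[4.4851] v=[-3.7453]
Step 7: x=[3.6223] v=[-3.4512]
Step 8: x=[2.9024] v=[-2.8798]
Step 9: x=[2.3832] v=[-2.0770]
Step 10: x=[2.1064] v=[-1.1073]
Step 11: x=[2.0942] v=[-0.0487]
Step 12: x=[2.3477] v=[1.0139]
First v>=0 after going negative at step 12, time=3.0000

Answer: 3.0000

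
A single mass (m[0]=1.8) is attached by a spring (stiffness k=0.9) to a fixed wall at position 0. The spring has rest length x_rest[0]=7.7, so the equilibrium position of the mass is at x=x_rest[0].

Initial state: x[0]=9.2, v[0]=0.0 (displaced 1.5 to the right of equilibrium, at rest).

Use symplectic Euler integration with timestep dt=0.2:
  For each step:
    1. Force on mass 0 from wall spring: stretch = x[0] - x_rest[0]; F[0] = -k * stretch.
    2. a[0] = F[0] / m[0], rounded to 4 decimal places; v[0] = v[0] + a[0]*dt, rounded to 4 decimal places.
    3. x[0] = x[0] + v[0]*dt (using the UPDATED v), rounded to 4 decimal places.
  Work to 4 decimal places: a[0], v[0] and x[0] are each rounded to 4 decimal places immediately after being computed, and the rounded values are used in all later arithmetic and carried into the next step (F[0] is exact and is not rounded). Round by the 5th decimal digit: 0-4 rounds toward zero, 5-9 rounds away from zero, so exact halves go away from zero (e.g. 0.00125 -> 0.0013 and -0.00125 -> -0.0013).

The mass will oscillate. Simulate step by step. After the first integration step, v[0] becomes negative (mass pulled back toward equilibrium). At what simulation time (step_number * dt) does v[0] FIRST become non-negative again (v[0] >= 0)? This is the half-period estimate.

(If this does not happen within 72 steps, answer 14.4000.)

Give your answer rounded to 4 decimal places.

Answer: 4.6000

Derivation:
Step 0: x=[9.2000] v=[0.0000]
Step 1: x=[9.1700] v=[-0.1500]
Step 2: x=[9.1106] v=[-0.2970]
Step 3: x=[9.0230] v=[-0.4381]
Step 4: x=[8.9089] v=[-0.5704]
Step 5: x=[8.7706] v=[-0.6913]
Step 6: x=[8.6109] v=[-0.7984]
Step 7: x=[8.4330] v=[-0.8895]
Step 8: x=[8.2404] v=[-0.9628]
Step 9: x=[8.0370] v=[-1.0168]
Step 10: x=[7.8269] v=[-1.0505]
Step 11: x=[7.6143] v=[-1.0632]
Step 12: x=[7.4034] v=[-1.0546]
Step 13: x=[7.1984] v=[-1.0249]
Step 14: x=[7.0035] v=[-0.9747]
Step 15: x=[6.8225] v=[-0.9050]
Step 16: x=[6.6591] v=[-0.8172]
Step 17: x=[6.5165] v=[-0.7131]
Step 18: x=[6.3976] v=[-0.5947]
Step 19: x=[6.3047] v=[-0.4645]
Step 20: x=[6.2397] v=[-0.3250]
Step 21: x=[6.2039] v=[-0.1790]
Step 22: x=[6.1980] v=[-0.0294]
Step 23: x=[6.2222] v=[0.1208]
First v>=0 after going negative at step 23, time=4.6000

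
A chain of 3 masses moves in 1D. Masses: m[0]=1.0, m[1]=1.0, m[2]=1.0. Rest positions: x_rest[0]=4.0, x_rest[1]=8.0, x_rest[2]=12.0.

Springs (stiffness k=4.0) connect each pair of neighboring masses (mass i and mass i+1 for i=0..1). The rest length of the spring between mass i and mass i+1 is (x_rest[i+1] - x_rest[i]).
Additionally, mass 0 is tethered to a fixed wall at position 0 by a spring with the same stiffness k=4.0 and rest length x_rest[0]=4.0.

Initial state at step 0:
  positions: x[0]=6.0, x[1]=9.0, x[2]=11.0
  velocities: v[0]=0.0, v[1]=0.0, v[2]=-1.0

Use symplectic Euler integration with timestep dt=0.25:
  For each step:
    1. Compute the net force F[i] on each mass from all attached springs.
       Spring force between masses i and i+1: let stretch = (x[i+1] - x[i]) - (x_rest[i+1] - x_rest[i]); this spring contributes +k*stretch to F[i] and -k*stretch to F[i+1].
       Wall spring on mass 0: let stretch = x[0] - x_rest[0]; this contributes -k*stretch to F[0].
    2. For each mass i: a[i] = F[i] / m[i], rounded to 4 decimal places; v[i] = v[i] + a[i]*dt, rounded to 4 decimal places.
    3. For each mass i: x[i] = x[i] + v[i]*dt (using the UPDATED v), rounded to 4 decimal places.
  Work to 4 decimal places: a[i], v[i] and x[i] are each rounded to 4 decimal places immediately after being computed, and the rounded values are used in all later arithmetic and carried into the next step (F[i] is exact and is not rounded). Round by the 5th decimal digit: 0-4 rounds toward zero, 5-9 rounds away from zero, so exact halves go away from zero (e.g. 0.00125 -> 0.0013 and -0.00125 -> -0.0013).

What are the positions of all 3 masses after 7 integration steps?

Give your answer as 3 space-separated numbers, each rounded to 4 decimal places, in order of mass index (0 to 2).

Answer: 3.6551 7.3808 11.4492

Derivation:
Step 0: x=[6.0000 9.0000 11.0000] v=[0.0000 0.0000 -1.0000]
Step 1: x=[5.2500 8.7500 11.2500] v=[-3.0000 -1.0000 1.0000]
Step 2: x=[4.0625 8.2500 11.8750] v=[-4.7500 -2.0000 2.5000]
Step 3: x=[2.9063 7.6094 12.5938] v=[-4.6250 -2.5625 2.8750]
Step 4: x=[2.1993 7.0391 13.0665] v=[-2.8282 -2.2812 1.8906]
Step 5: x=[2.1524 6.7657 13.0323] v=[-0.1877 -1.0936 -0.1368]
Step 6: x=[2.7207 6.9056 12.4315] v=[2.2732 0.5597 -2.4034]
Step 7: x=[3.6551 7.3808 11.4492] v=[3.7374 1.9007 -3.9293]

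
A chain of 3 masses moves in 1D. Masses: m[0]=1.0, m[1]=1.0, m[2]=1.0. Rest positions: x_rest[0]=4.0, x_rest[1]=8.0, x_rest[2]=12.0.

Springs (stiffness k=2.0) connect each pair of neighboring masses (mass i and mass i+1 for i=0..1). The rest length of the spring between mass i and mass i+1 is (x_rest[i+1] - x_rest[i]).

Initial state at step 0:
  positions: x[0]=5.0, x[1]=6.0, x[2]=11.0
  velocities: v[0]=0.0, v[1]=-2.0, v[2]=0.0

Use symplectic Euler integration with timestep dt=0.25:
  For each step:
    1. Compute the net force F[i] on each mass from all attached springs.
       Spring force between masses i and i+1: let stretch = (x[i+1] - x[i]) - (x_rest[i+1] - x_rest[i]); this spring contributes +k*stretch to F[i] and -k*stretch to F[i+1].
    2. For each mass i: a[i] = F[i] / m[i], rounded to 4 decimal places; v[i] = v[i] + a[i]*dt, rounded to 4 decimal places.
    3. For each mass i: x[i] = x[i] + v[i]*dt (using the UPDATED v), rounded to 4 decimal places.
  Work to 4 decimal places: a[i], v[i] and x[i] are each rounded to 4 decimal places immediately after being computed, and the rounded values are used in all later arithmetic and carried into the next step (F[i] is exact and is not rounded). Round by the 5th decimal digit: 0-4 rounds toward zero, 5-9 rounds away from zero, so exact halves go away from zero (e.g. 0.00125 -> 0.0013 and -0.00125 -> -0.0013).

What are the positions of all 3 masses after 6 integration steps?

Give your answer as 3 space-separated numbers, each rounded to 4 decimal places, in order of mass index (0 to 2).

Step 0: x=[5.0000 6.0000 11.0000] v=[0.0000 -2.0000 0.0000]
Step 1: x=[4.6250 6.0000 10.8750] v=[-1.5000 0.0000 -0.5000]
Step 2: x=[3.9219 6.4375 10.6406] v=[-2.8125 1.7500 -0.9375]
Step 3: x=[3.0332 7.0860 10.3808] v=[-3.5547 2.5938 -1.0391]
Step 4: x=[2.1511 7.6397 10.2092] v=[-3.5283 2.2148 -0.6865]
Step 5: x=[1.4551 7.8285 10.2164] v=[-2.7840 0.7553 0.0288]
Step 6: x=[1.0558 7.5191 10.4251] v=[-1.5973 -1.2375 0.8349]

Answer: 1.0558 7.5191 10.4251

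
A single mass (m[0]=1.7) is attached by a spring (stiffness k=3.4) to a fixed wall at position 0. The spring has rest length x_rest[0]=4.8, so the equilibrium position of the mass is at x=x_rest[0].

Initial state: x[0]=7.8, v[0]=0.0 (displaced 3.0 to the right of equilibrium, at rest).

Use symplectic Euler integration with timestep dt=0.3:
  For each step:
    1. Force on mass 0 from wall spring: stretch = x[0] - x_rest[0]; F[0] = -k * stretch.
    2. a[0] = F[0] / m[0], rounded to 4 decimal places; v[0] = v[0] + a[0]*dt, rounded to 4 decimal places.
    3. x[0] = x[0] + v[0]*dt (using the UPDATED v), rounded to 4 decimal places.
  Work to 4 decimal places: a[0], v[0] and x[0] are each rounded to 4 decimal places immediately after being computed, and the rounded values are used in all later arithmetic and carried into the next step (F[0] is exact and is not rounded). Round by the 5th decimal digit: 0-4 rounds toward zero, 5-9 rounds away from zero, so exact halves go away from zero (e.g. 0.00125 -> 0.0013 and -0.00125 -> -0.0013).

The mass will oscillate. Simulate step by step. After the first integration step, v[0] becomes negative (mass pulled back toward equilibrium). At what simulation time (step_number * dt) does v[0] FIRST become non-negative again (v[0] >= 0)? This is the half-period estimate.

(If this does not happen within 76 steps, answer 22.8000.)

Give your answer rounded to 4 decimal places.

Step 0: x=[7.8000] v=[0.0000]
Step 1: x=[7.2600] v=[-1.8000]
Step 2: x=[6.2772] v=[-3.2760]
Step 3: x=[5.0285] v=[-4.1623]
Step 4: x=[3.7387] v=[-4.2994]
Step 5: x=[2.6399] v=[-3.6626]
Step 6: x=[1.9300] v=[-2.3665]
Step 7: x=[1.7367] v=[-0.6445]
Step 8: x=[2.0948] v=[1.1935]
First v>=0 after going negative at step 8, time=2.4000

Answer: 2.4000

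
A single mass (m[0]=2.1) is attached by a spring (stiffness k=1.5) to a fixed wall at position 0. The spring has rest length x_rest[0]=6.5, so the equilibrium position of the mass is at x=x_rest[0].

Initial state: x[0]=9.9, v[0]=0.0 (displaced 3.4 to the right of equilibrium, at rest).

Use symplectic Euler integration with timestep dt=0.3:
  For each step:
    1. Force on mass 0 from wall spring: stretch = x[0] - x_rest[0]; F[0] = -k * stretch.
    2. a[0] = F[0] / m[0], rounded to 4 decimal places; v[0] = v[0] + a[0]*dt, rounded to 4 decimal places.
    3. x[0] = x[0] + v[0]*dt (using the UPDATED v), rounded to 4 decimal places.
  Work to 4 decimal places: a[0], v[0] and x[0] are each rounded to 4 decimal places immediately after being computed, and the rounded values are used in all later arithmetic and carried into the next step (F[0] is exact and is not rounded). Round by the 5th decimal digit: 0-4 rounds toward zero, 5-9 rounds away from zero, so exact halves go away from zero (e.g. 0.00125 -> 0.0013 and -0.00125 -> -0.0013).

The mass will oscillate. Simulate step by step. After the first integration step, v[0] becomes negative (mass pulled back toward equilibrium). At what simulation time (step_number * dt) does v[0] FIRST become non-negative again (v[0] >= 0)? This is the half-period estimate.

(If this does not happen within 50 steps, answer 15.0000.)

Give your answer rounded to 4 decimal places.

Answer: 3.9000

Derivation:
Step 0: x=[9.9000] v=[0.0000]
Step 1: x=[9.6814] v=[-0.7286]
Step 2: x=[9.2583] v=[-1.4103]
Step 3: x=[8.6579] v=[-2.0014]
Step 4: x=[7.9188] v=[-2.4638]
Step 5: x=[7.0885] v=[-2.7678]
Step 6: x=[6.2203] v=[-2.8939]
Step 7: x=[5.3701] v=[-2.8340]
Step 8: x=[4.5925] v=[-2.5919]
Step 9: x=[3.9375] v=[-2.1832]
Step 10: x=[3.4473] v=[-1.6341]
Step 11: x=[3.1533] v=[-0.9800]
Step 12: x=[3.0744] v=[-0.2629]
Step 13: x=[3.2158] v=[0.4712]
First v>=0 after going negative at step 13, time=3.9000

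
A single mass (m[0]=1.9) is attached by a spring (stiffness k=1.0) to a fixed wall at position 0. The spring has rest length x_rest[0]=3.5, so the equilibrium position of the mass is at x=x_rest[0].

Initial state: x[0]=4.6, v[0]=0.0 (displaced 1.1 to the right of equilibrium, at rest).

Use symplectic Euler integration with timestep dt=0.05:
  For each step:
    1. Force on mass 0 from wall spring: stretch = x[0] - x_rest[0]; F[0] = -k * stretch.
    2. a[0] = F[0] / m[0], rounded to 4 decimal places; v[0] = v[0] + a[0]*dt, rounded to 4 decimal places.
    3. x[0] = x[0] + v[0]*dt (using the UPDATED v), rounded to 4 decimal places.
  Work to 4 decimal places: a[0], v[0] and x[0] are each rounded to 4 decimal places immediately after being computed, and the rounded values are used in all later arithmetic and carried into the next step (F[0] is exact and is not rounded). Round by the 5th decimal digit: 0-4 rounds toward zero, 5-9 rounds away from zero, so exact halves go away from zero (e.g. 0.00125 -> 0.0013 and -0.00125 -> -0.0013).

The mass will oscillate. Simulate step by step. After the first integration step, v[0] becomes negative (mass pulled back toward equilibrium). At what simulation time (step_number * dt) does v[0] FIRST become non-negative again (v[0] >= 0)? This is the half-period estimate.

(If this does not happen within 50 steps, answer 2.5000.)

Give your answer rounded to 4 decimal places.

Answer: 2.5000

Derivation:
Step 0: x=[4.6000] v=[0.0000]
Step 1: x=[4.5986] v=[-0.0289]
Step 2: x=[4.5957] v=[-0.0578]
Step 3: x=[4.5914] v=[-0.0866]
Step 4: x=[4.5856] v=[-0.1153]
Step 5: x=[4.5784] v=[-0.1439]
Step 6: x=[4.5698] v=[-0.1723]
Step 7: x=[4.5598] v=[-0.2005]
Step 8: x=[4.5484] v=[-0.2284]
Step 9: x=[4.5356] v=[-0.2560]
Step 10: x=[4.5214] v=[-0.2833]
Step 11: x=[4.5059] v=[-0.3102]
Step 12: x=[4.4891] v=[-0.3367]
Step 13: x=[4.4710] v=[-0.3627]
Step 14: x=[4.4516] v=[-0.3883]
Step 15: x=[4.4309] v=[-0.4133]
Step 16: x=[4.4090] v=[-0.4378]
Step 17: x=[4.3859] v=[-0.4617]
Step 18: x=[4.3617] v=[-0.4850]
Step 19: x=[4.3363] v=[-0.5077]
Step 20: x=[4.3098] v=[-0.5297]
Step 21: x=[4.2823] v=[-0.5510]
Step 22: x=[4.2537] v=[-0.5716]
Step 23: x=[4.2241] v=[-0.5914]
Step 24: x=[4.1936] v=[-0.6105]
Step 25: x=[4.1622] v=[-0.6288]
Step 26: x=[4.1299] v=[-0.6462]
Step 27: x=[4.0968] v=[-0.6628]
Step 28: x=[4.0629] v=[-0.6785]
Step 29: x=[4.0282] v=[-0.6933]
Step 30: x=[3.9928] v=[-0.7072]
Step 31: x=[3.9568] v=[-0.7202]
Step 32: x=[3.9202] v=[-0.7322]
Step 33: x=[3.8830] v=[-0.7433]
Step 34: x=[3.8453] v=[-0.7534]
Step 35: x=[3.8072] v=[-0.7625]
Step 36: x=[3.7687] v=[-0.7706]
Step 37: x=[3.7298] v=[-0.7777]
Step 38: x=[3.6906] v=[-0.7837]
Step 39: x=[3.6512] v=[-0.7887]
Step 40: x=[3.6116] v=[-0.7927]
Step 41: x=[3.5718] v=[-0.7956]
Step 42: x=[3.5319] v=[-0.7975]
Step 43: x=[3.4920] v=[-0.7983]
Step 44: x=[3.4521] v=[-0.7981]
Step 45: x=[3.4123] v=[-0.7968]
Step 46: x=[3.3726] v=[-0.7945]
Step 47: x=[3.3330] v=[-0.7911]
Step 48: x=[3.2937] v=[-0.7867]
Step 49: x=[3.2546] v=[-0.7813]
Step 50: x=[3.2159] v=[-0.7748]
v[0] did not become non-negative within 50 steps; using fallback time=2.5000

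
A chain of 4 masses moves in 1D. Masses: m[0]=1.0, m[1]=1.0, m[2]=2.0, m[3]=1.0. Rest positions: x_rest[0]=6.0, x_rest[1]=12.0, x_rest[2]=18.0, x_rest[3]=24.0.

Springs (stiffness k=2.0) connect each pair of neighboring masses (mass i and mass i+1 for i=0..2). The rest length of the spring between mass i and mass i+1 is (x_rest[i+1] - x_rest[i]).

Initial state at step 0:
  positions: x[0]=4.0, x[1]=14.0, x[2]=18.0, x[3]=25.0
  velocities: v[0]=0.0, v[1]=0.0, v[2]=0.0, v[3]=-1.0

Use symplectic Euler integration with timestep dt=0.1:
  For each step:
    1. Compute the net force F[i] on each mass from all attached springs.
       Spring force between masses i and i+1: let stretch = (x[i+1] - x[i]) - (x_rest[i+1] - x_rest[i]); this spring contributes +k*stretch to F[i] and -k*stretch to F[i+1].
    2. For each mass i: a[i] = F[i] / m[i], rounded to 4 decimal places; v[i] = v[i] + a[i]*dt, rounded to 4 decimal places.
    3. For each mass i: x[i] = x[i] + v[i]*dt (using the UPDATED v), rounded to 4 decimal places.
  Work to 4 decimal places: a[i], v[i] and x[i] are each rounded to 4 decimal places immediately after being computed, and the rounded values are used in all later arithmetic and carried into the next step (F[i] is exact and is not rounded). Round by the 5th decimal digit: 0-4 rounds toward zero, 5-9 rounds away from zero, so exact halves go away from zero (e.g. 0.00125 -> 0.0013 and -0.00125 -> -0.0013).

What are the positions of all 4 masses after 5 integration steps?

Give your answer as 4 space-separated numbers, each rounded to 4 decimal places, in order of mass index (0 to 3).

Step 0: x=[4.0000 14.0000 18.0000 25.0000] v=[0.0000 0.0000 0.0000 -1.0000]
Step 1: x=[4.0800 13.8800 18.0300 24.8800] v=[0.8000 -1.2000 0.3000 -1.2000]
Step 2: x=[4.2360 13.6470 18.0870 24.7430] v=[1.5600 -2.3300 0.5700 -1.3700]
Step 3: x=[4.4602 13.3146 18.1662 24.5929] v=[2.2422 -3.3242 0.7916 -1.5012]
Step 4: x=[4.7415 12.9021 18.2611 24.4343] v=[2.8131 -4.1248 0.9491 -1.5865]
Step 5: x=[5.0660 12.4336 18.3642 24.2722] v=[3.2452 -4.6851 1.0305 -1.6211]

Answer: 5.0660 12.4336 18.3642 24.2722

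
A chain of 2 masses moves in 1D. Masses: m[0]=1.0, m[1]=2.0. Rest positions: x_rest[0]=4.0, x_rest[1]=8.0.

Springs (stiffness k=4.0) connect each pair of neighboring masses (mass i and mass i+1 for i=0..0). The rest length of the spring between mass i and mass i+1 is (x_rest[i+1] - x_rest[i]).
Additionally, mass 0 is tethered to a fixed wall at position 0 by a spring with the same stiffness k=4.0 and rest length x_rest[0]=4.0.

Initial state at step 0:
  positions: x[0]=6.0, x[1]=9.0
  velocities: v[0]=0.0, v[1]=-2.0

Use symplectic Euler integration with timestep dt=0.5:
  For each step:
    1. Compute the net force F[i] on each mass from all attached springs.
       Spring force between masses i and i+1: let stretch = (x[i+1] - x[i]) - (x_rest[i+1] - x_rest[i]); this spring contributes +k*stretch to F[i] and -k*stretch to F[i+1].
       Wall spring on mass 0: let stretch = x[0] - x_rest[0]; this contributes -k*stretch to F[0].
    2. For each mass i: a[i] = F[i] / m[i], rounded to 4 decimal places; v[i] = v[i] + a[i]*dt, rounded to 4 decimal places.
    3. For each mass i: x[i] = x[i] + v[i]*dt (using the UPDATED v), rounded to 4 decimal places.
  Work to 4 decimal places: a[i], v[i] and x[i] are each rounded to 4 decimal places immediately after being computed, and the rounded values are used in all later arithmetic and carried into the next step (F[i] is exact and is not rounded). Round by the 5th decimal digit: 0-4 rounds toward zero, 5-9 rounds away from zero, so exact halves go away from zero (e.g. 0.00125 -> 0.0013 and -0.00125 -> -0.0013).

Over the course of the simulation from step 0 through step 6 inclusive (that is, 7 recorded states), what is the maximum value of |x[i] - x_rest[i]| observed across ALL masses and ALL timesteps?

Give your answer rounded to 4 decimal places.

Answer: 2.9375

Derivation:
Step 0: x=[6.0000 9.0000] v=[0.0000 -2.0000]
Step 1: x=[3.0000 8.5000] v=[-6.0000 -1.0000]
Step 2: x=[2.5000 7.2500] v=[-1.0000 -2.5000]
Step 3: x=[4.2500 5.6250] v=[3.5000 -3.2500]
Step 4: x=[3.1250 5.3125] v=[-2.2500 -0.6250]
Step 5: x=[1.0625 5.9063] v=[-4.1250 1.1875]
Step 6: x=[2.7813 6.0782] v=[3.4376 0.3437]
Max displacement = 2.9375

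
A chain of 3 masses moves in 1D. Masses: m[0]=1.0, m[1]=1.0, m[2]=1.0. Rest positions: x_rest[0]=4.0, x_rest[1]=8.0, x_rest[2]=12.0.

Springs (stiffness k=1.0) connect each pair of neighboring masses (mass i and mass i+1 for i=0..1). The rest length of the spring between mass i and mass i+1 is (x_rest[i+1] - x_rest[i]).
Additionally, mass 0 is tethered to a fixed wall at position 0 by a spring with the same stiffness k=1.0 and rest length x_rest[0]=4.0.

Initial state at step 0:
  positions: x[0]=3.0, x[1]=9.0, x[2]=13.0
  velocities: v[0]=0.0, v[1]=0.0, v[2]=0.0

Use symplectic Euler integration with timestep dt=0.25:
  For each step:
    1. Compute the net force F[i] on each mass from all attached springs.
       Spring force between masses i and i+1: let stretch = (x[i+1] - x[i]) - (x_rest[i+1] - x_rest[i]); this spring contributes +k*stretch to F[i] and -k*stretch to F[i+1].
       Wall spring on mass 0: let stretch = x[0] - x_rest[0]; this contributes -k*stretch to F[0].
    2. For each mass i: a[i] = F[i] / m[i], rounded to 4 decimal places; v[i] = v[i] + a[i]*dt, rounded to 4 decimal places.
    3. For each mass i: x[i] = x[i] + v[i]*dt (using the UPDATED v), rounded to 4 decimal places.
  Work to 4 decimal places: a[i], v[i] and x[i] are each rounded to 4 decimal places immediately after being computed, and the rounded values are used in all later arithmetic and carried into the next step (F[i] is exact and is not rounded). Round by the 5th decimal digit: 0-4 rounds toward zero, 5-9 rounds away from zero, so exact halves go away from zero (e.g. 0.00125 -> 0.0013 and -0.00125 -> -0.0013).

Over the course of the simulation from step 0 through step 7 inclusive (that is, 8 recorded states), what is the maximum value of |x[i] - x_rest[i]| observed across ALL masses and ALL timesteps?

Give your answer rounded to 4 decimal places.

Step 0: x=[3.0000 9.0000 13.0000] v=[0.0000 0.0000 0.0000]
Step 1: x=[3.1875 8.8750 13.0000] v=[0.7500 -0.5000 0.0000]
Step 2: x=[3.5313 8.6524 12.9922] v=[1.3750 -0.8906 -0.0313]
Step 3: x=[3.9744 8.3809 12.9631] v=[1.7725 -1.0859 -0.1163]
Step 4: x=[4.4445 8.1204 12.8976] v=[1.8805 -1.0420 -0.2619]
Step 5: x=[4.8666 7.9287 12.7836] v=[1.6884 -0.7667 -0.4562]
Step 6: x=[5.1759 7.8491 12.6161] v=[1.2373 -0.3185 -0.6699]
Step 7: x=[5.3288 7.9004 12.4007] v=[0.6116 0.2050 -0.8617]
Max displacement = 1.3288

Answer: 1.3288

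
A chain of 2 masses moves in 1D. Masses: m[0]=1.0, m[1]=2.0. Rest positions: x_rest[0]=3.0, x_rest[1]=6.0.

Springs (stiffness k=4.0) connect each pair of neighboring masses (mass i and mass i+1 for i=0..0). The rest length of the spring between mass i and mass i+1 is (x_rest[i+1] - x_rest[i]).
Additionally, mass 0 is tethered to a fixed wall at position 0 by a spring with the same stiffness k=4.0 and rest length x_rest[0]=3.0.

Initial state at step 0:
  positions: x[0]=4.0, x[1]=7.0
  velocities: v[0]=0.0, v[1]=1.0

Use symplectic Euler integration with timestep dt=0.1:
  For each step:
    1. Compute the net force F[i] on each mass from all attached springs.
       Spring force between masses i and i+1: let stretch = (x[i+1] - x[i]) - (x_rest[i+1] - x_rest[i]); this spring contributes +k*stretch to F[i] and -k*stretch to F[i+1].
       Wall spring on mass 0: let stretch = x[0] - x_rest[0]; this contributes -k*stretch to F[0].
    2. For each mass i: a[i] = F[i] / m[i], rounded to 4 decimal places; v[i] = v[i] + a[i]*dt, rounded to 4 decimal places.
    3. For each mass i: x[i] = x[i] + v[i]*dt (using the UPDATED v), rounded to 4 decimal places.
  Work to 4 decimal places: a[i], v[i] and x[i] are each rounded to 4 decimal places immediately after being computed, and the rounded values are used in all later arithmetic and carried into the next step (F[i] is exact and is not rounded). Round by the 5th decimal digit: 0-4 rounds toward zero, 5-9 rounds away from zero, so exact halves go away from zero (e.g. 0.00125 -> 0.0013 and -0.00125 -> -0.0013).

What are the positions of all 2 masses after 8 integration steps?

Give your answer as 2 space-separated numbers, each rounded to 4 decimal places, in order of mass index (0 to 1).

Step 0: x=[4.0000 7.0000] v=[0.0000 1.0000]
Step 1: x=[3.9600 7.1000] v=[-0.4000 1.0000]
Step 2: x=[3.8872 7.1972] v=[-0.7280 0.9720]
Step 3: x=[3.7913 7.2882] v=[-0.9589 0.9100]
Step 4: x=[3.6836 7.3693] v=[-1.0767 0.8106]
Step 5: x=[3.5760 7.4367] v=[-1.0759 0.6735]
Step 6: x=[3.4798 7.4868] v=[-0.9620 0.5014]
Step 7: x=[3.4047 7.5168] v=[-0.7511 0.3000]
Step 8: x=[3.3579 7.5246] v=[-0.4681 0.0776]

Answer: 3.3579 7.5246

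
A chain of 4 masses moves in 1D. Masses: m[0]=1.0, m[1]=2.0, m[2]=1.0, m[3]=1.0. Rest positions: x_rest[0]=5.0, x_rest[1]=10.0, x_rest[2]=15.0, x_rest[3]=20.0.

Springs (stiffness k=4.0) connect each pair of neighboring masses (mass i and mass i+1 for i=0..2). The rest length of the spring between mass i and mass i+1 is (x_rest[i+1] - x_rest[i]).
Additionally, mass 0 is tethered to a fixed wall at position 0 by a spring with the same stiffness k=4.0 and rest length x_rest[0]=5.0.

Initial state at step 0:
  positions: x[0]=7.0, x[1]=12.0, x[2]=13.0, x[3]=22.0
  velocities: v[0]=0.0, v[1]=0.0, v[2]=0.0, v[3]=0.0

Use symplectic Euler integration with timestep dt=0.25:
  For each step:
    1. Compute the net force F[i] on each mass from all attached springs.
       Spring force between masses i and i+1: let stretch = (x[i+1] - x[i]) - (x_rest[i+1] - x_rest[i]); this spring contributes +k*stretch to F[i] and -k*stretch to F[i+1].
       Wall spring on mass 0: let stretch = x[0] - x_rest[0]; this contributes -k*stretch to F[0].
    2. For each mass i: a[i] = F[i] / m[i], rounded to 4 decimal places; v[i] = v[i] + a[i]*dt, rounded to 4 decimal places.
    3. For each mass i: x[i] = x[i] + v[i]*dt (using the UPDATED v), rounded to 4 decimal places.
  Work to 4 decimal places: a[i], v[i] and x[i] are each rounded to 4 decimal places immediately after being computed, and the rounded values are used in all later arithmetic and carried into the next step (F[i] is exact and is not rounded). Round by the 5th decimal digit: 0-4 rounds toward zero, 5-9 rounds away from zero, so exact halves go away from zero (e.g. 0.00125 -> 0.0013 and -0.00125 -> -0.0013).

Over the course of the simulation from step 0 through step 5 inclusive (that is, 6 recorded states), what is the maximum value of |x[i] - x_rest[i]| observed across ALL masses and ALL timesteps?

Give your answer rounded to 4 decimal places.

Answer: 4.0781

Derivation:
Step 0: x=[7.0000 12.0000 13.0000 22.0000] v=[0.0000 0.0000 0.0000 0.0000]
Step 1: x=[6.5000 11.5000 15.0000 21.0000] v=[-2.0000 -2.0000 8.0000 -4.0000]
Step 2: x=[5.6250 10.8125 17.6250 19.7500] v=[-3.5000 -2.7500 10.5000 -5.0000]
Step 3: x=[4.6406 10.3281 19.0781 19.2188] v=[-3.9375 -1.9375 5.8125 -2.1250]
Step 4: x=[3.9180 10.2265 18.3789 19.9024] v=[-2.8906 -0.4063 -2.7968 2.7343]
Step 5: x=[3.7930 10.3554 16.0225 21.4551] v=[-0.5001 0.5157 -9.4257 6.2108]
Max displacement = 4.0781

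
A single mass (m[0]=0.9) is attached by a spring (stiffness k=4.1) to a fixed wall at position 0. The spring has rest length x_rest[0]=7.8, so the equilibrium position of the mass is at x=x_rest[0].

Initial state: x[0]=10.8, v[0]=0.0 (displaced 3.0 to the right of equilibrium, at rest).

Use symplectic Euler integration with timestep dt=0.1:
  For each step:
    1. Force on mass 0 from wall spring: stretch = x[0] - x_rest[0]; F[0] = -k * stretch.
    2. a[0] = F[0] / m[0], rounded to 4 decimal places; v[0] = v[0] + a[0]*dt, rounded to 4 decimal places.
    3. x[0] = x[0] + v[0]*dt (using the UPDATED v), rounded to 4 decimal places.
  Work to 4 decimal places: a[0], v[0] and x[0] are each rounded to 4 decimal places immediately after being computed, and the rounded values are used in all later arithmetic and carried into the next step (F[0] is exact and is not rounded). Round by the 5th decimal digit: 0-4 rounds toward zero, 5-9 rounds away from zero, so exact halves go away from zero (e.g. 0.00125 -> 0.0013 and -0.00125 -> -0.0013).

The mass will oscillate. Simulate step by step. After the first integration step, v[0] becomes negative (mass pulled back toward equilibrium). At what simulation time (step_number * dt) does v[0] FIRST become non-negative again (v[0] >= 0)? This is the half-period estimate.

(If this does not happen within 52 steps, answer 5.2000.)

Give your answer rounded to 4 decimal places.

Step 0: x=[10.8000] v=[0.0000]
Step 1: x=[10.6633] v=[-1.3667]
Step 2: x=[10.3962] v=[-2.6711]
Step 3: x=[10.0108] v=[-3.8538]
Step 4: x=[9.5247] v=[-4.8609]
Step 5: x=[8.9600] v=[-5.6466]
Step 6: x=[8.3425] v=[-6.1750]
Step 7: x=[7.7003] v=[-6.4221]
Step 8: x=[7.0626] v=[-6.3767]
Step 9: x=[6.4585] v=[-6.0408]
Step 10: x=[5.9155] v=[-5.4297]
Step 11: x=[5.4584] v=[-4.5712]
Step 12: x=[5.1080] v=[-3.5045]
Step 13: x=[4.8802] v=[-2.2781]
Step 14: x=[4.7854] v=[-0.9480]
Step 15: x=[4.8279] v=[0.4253]
First v>=0 after going negative at step 15, time=1.5000

Answer: 1.5000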